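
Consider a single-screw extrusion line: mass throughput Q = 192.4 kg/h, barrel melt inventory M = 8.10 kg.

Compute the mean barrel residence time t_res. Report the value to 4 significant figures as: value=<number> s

Convert throughput: Q = 192.4 kg/h = 192.4/3600 = 0.0534444 kg/s
t_res = M / Q_s = 8.10 ÷ 0.0534444 = 151.559 s

value=151.6 s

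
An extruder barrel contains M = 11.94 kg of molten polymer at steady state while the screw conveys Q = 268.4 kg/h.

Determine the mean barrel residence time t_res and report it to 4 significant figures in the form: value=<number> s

value=160.1 s

Convert throughput: Q = 268.4 kg/h = 268.4/3600 = 0.0745556 kg/s
Mean residence time: t_res = M/Q_s = 11.94 kg / 0.0745556 kg/s = 160.149 s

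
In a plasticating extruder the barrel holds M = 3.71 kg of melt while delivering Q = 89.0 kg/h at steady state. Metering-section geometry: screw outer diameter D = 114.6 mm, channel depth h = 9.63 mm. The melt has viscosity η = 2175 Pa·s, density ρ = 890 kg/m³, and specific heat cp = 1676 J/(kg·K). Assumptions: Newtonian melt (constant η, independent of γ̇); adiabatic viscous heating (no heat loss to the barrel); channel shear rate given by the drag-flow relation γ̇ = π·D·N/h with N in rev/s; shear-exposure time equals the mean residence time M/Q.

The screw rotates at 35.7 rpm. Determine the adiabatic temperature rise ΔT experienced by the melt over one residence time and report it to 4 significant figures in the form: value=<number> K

Throughput in SI: Q_s = 89.0 kg/h ÷ 3600 s/h = 0.0247222 kg/s
Mean residence time: t_res = M/Q_s = 3.71 kg / 0.0247222 kg/s = 150.067 s
Convert to SI: D = 0.1146 m, h = 0.00963 m, N = 35.7/60 = 0.595 rev/s
γ̇ = π D N / h = (π)(0.1146)(0.595) / 0.00963 = 22.2446 s⁻¹
ΔT = η·γ̇²·t_res/(ρ·cp) = [2175 × 22.2446² × 150.067] / [890 × 1676] = 108.276 K

value=108.3 K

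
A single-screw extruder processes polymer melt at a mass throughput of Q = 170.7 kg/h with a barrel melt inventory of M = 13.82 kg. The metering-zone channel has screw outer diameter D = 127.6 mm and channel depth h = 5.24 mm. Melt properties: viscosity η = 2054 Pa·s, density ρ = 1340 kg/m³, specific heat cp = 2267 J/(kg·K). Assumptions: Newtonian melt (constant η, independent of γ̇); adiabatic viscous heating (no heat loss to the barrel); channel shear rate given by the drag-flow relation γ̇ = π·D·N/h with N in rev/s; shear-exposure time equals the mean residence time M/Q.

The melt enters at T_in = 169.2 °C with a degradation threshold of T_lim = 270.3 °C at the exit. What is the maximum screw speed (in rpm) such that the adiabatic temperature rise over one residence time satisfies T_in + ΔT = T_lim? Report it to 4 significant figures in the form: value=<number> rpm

Q_s = Q / 3600 = 170.7 / 3600 = 0.0474167 kg/s
t_res = M / Q_s = 13.82 / 0.0474167 = 291.459 s
D = 127.6 mm = 0.1276 m;  h = 5.24 mm = 0.00524 m
Allowable rise: ΔT_a = T_lim − T_in = 270.3 − 169.2 = 101.1 K
Invert ΔT = ηγ̇²t_res/(ρcp) for γ̇: γ̇_max² = ΔT_a ρ cp / (η t_res) = 101.1·1340·2267 / (2054·291.459) = 513.015 s⁻²
Take the square root: γ̇_max = √(513.015) = 22.6498 s⁻¹
Solve γ̇ = πDN/h for N: N_max = γ̇_max·h/(π·D) = 22.6498 × 0.00524 / (π × 0.1276) = 0.296071 rev/s = 17.7643 rpm

value=17.76 rpm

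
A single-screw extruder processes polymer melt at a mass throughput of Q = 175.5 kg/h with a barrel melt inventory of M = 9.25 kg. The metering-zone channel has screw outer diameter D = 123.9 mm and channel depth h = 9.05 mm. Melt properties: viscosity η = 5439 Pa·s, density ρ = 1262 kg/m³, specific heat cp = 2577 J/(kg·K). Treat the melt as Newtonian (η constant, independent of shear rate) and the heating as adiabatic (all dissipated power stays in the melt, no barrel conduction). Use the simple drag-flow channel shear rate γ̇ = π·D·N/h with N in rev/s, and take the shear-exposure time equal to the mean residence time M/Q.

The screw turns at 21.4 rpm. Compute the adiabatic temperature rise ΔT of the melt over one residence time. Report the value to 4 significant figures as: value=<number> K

Throughput in SI: Q_s = 175.5 kg/h ÷ 3600 s/h = 0.04875 kg/s
Mean residence time: t_res = M/Q_s = 9.25 kg / 0.04875 kg/s = 189.744 s
D = 123.9 mm = 0.1239 m;  h = 9.05 mm = 0.00905 m;  N = 21.4 rpm / 60 = 0.356667 rev/s
Shear rate: γ̇ = πDN/h = π·0.1239·0.356667/0.00905 = 15.3403 s⁻¹
Adiabatic rise: ΔT = η γ̇² t_res / (ρ cp) = 5439·(15.3403)²·189.744 / (1262·2577) = 74.6763 K

value=74.68 K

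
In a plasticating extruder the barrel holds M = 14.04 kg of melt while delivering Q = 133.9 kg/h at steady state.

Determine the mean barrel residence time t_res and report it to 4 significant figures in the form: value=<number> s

value=377.5 s

Q_s = Q / 3600 = 133.9 / 3600 = 0.0371944 kg/s
t_res = M / Q_s = 14.04 / 0.0371944 = 377.476 s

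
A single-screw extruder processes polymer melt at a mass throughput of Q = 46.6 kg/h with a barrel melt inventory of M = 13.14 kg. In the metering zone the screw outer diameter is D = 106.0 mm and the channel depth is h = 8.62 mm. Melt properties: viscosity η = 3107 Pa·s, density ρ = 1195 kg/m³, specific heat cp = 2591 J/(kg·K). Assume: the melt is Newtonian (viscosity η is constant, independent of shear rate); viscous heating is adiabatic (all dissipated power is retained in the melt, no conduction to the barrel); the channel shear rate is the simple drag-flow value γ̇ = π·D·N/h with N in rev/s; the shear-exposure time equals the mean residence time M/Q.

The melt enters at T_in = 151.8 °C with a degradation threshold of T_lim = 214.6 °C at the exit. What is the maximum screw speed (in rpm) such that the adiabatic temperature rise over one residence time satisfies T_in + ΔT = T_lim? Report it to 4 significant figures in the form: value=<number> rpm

value=12.19 rpm

Q_s = Q / 3600 = 46.6 / 3600 = 0.0129444 kg/s
t_res = M / Q_s = 13.14 / 0.0129444 = 1015.11 s
Convert to metres: D = 0.106 m, h = 0.00862 m
ΔT_a = T_lim − T_in = 214.6 − 151.8 = 62.8 K
Invert ΔT = ηγ̇²t_res/(ρcp) for γ̇: γ̇_max² = ΔT_a ρ cp / (η t_res) = 62.8·1195·2591 / (3107·1015.11) = 61.6512 s⁻²
Take the square root: γ̇_max = √(61.6512) = 7.85183 s⁻¹
Solve γ̇ = πDN/h for N: N_max = γ̇_max·h/(π·D) = 7.85183 × 0.00862 / (π × 0.106) = 0.203246 rev/s = 12.1948 rpm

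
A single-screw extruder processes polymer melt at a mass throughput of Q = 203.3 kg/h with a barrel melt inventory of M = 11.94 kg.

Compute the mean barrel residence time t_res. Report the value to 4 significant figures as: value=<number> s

Throughput in SI: Q_s = 203.3 kg/h ÷ 3600 s/h = 0.0564722 kg/s
t_res = M / Q_s = 11.94 ÷ 0.0564722 = 211.431 s

value=211.4 s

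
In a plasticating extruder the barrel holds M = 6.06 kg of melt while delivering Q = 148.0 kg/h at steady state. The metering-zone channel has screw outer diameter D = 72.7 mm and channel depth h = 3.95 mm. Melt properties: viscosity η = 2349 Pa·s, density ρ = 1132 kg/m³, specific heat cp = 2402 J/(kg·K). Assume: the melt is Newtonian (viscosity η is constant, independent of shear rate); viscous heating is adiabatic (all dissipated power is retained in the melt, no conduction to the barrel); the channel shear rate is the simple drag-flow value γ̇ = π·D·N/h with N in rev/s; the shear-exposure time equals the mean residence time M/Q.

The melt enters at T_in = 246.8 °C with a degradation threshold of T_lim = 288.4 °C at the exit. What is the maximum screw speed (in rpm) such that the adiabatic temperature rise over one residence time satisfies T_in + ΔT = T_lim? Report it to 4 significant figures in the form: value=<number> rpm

Q_s = Q / 3600 = 148.0 / 3600 = 0.0411111 kg/s
t_res = M / Q_s = 6.06 / 0.0411111 = 147.405 s
Geometry in SI: D = 72.7 mm → 0.0727 m, h = 3.95 mm → 0.00395 m
Allowable rise: ΔT_a = T_lim − T_in = 288.4 − 246.8 = 41.6 K
γ̇_max² = ΔT_a·ρ·cp/(η·t_res) = 41.6·1132·2402/(2349·147.405) = 326.675 s⁻²
Take the square root: γ̇_max = √(326.675) = 18.0742 s⁻¹
N_max = γ̇_max h / (πD) = 18.0742·0.00395/(π·0.0727) = 0.312587 rev/s → ×60 = 18.7552 rpm

value=18.76 rpm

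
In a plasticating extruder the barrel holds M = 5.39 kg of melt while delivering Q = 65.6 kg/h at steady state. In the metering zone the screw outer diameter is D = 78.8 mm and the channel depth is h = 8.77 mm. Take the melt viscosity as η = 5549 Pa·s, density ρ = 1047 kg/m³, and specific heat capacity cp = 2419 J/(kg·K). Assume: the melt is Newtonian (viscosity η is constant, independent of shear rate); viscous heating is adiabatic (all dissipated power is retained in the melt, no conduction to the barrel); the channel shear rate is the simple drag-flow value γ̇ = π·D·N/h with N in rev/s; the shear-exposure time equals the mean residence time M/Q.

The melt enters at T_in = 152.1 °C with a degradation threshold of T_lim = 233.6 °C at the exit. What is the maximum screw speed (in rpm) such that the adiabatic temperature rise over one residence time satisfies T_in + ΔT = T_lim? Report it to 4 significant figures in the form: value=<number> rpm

Convert throughput: Q = 65.6 kg/h = 65.6/3600 = 0.0182222 kg/s
t_res = M / Q_s = 5.39 ÷ 0.0182222 = 295.793 s
Geometry in SI: D = 78.8 mm → 0.0788 m, h = 8.77 mm → 0.00877 m
Allowable rise: ΔT_a = T_lim − T_in = 233.6 − 152.1 = 81.5 K
γ̇_max² = ΔT_a·ρ·cp / (η·t_res) = [81.5 × 1047 × 2419] / [5549 × 295.793] = 125.759 s⁻²
γ̇_max = sqrt(125.759) = 11.2142 s⁻¹
N_max = γ̇_max·h / (π·D) = 11.2142 · 0.00877 / (π · 0.0788) = 0.397276 rev/s = 23.8366 rpm

value=23.84 rpm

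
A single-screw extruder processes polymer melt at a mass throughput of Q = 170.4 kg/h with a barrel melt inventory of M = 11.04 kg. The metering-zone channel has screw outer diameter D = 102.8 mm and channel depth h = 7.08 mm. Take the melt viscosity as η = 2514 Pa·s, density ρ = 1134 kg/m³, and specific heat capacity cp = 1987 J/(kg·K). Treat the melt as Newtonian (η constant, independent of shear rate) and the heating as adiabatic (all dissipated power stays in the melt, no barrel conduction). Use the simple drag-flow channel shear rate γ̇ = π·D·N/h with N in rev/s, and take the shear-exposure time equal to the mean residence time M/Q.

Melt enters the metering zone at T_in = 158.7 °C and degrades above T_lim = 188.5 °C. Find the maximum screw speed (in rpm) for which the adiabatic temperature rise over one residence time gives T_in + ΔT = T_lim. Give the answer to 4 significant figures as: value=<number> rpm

value=14.08 rpm

Convert throughput: Q = 170.4 kg/h = 170.4/3600 = 0.0473333 kg/s
Mean residence time: t_res = M/Q_s = 11.04 kg / 0.0473333 kg/s = 233.239 s
Convert to metres: D = 0.1028 m, h = 0.00708 m
ΔT_a = T_lim − T_in = 188.5 − 158.7 = 29.8 K
γ̇_max² = ΔT_a·ρ·cp / (η·t_res) = [29.8 × 1134 × 1987] / [2514 × 233.239] = 114.514 s⁻²
γ̇_max = sqrt(114.514) = 10.7011 s⁻¹
N_max = γ̇_max h / (πD) = 10.7011·0.00708/(π·0.1028) = 0.234596 rev/s → ×60 = 14.0757 rpm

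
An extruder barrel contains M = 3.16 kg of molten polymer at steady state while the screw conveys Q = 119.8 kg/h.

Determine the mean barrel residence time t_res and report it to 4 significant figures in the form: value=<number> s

Convert throughput: Q = 119.8 kg/h = 119.8/3600 = 0.0332778 kg/s
t_res = M / Q_s = 3.16 / 0.0332778 = 94.9583 s

value=94.96 s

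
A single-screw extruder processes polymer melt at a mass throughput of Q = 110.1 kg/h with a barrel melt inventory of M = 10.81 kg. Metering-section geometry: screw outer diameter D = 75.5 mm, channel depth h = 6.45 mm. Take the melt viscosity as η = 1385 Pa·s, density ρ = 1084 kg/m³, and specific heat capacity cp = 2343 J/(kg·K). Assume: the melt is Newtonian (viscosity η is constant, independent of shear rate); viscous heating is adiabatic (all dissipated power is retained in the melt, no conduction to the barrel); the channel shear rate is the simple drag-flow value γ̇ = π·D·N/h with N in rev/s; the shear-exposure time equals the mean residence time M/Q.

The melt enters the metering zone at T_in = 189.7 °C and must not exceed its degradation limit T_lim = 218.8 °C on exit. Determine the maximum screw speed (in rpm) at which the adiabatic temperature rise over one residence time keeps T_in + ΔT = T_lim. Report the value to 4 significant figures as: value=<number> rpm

Convert throughput: Q = 110.1 kg/h = 110.1/3600 = 0.0305833 kg/s
Mean residence time: t_res = M/Q_s = 10.81 kg / 0.0305833 kg/s = 353.46 s
Geometry in SI: D = 75.5 mm → 0.0755 m, h = 6.45 mm → 0.00645 m
ΔT_a = T_lim − T_in = 218.8 °C − 189.7 °C = 29.1 K
γ̇_max² = ΔT_a·ρ·cp/(η·t_res) = 29.1·1084·2343/(1385·353.46) = 150.975 s⁻²
Take the square root: γ̇_max = √(150.975) = 12.2872 s⁻¹
N_max = γ̇_max·h / (π·D) = 12.2872 · 0.00645 / (π · 0.0755) = 0.33413 rev/s = 20.0478 rpm

value=20.05 rpm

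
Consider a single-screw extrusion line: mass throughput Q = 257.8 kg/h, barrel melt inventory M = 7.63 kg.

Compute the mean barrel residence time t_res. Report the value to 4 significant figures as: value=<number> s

value=106.5 s

Q_s = Q / 3600 = 257.8 / 3600 = 0.0716111 kg/s
t_res = M / Q_s = 7.63 ÷ 0.0716111 = 106.548 s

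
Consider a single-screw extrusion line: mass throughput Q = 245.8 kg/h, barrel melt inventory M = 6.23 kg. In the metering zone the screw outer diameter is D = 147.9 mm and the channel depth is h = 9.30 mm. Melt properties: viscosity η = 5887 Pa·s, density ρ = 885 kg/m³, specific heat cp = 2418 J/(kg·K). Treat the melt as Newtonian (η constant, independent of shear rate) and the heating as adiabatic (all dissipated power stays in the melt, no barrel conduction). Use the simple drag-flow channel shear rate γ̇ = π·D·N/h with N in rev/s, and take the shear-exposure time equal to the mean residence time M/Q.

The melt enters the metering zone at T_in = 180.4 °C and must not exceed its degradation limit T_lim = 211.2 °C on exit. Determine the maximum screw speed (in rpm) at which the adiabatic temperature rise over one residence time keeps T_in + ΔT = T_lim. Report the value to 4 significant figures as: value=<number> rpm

Q_s = Q / 3600 = 245.8 / 3600 = 0.0682778 kg/s
t_res = M / Q_s = 6.23 ÷ 0.0682778 = 91.2449 s
Convert to metres: D = 0.1479 m, h = 0.0093 m
ΔT_a = T_lim − T_in = 211.2 °C − 180.4 °C = 30.8 K
γ̇_max² = ΔT_a·ρ·cp / (η·t_res) = [30.8 × 885 × 2418] / [5887 × 91.2449] = 122.701 s⁻²
Take the square root: γ̇_max = √(122.701) = 11.077 s⁻¹
Solve γ̇ = πDN/h for N: N_max = γ̇_max·h/(π·D) = 11.077 × 0.0093 / (π × 0.1479) = 0.221712 rev/s = 13.3027 rpm

value=13.30 rpm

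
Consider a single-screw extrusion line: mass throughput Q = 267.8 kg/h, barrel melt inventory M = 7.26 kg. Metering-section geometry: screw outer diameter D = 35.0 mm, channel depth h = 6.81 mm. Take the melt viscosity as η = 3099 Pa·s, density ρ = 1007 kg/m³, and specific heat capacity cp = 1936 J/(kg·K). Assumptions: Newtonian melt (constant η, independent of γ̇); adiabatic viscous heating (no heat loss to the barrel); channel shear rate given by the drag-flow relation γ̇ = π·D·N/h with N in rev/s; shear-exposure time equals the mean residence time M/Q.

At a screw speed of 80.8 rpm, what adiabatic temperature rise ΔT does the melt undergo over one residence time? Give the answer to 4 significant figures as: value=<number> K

Throughput in SI: Q_s = 267.8 kg/h ÷ 3600 s/h = 0.0743889 kg/s
Mean residence time: t_res = M/Q_s = 7.26 kg / 0.0743889 kg/s = 97.5952 s
D = 35.0 mm = 0.035 m;  h = 6.81 mm = 0.00681 m;  N = 80.8 rpm / 60 = 1.34667 rev/s
γ̇ = π·D·N / h = π · 0.035 · 1.34667 / 0.00681 = 21.7436 s⁻¹
ΔT = η·γ̇²·t_res / (ρ·cp) = 3099 · (21.7436)² · 97.5952 / (1007 · 1936) = 73.3461 K

value=73.35 K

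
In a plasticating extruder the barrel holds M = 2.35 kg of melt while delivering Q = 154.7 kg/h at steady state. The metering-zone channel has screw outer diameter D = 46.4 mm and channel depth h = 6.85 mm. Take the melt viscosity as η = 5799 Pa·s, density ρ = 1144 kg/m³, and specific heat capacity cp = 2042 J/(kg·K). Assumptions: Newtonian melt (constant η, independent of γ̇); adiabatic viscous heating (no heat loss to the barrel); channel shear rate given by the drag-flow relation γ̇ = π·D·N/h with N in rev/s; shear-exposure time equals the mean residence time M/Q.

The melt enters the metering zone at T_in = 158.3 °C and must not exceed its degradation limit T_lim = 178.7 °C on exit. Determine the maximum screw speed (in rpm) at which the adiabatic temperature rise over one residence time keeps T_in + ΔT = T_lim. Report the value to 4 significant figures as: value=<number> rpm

value=34.56 rpm

Q_s = Q / 3600 = 154.7 / 3600 = 0.0429722 kg/s
Mean residence time: t_res = M/Q_s = 2.35 kg / 0.0429722 kg/s = 54.6865 s
Geometry in SI: D = 46.4 mm → 0.0464 m, h = 6.85 mm → 0.00685 m
Allowable rise: ΔT_a = T_lim − T_in = 178.7 − 158.3 = 20.4 K
Invert ΔT = ηγ̇²t_res/(ρcp) for γ̇: γ̇_max² = ΔT_a ρ cp / (η t_res) = 20.4·1144·2042 / (5799·54.6865) = 150.272 s⁻²
γ̇_max = √150.272 = 12.2586 s⁻¹
Solve γ̇ = πDN/h for N: N_max = γ̇_max·h/(π·D) = 12.2586 × 0.00685 / (π × 0.0464) = 0.576053 rev/s = 34.5632 rpm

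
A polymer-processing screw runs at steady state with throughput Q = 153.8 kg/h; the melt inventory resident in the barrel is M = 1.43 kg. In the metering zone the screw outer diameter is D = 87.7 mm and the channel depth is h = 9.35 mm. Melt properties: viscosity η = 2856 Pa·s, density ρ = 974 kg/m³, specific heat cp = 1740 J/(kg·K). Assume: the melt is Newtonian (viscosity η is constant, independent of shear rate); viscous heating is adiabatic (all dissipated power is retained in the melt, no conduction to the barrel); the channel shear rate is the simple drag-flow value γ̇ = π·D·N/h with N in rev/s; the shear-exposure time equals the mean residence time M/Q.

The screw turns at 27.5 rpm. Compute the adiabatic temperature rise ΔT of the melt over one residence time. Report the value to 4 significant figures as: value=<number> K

Q_s = Q / 3600 = 153.8 / 3600 = 0.0427222 kg/s
t_res = M / Q_s = 1.43 / 0.0427222 = 33.472 s
Geometry in metres: D = 87.7 mm → 0.0877 m, h = 9.35 mm → 0.00935 m; screw speed N = 27.5 rpm = 0.458333 rev/s
γ̇ = π·D·N / h = π · 0.0877 · 0.458333 / 0.00935 = 13.5058 s⁻¹
Adiabatic rise: ΔT = η γ̇² t_res / (ρ cp) = 2856·(13.5058)²·33.472 / (974·1740) = 10.2889 K

value=10.29 K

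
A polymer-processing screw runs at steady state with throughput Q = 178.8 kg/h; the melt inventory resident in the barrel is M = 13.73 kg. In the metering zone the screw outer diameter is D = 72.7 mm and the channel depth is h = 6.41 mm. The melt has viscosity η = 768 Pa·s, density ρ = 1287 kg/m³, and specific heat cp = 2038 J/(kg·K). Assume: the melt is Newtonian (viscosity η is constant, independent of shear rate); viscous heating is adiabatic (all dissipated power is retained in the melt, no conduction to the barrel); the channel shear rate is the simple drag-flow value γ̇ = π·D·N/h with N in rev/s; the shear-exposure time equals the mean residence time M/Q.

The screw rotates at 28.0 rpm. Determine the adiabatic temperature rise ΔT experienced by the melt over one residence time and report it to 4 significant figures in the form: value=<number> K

Convert throughput: Q = 178.8 kg/h = 178.8/3600 = 0.0496667 kg/s
Mean residence time: t_res = M/Q_s = 13.73 kg / 0.0496667 kg/s = 276.443 s
Geometry in metres: D = 72.7 mm → 0.0727 m, h = 6.41 mm → 0.00641 m; screw speed N = 28.0 rpm = 0.466667 rev/s
γ̇ = π·D·N / h = π · 0.0727 · 0.466667 / 0.00641 = 16.6277 s⁻¹
Adiabatic rise: ΔT = η γ̇² t_res / (ρ cp) = 768·(16.6277)²·276.443 / (1287·2038) = 22.3795 K

value=22.38 K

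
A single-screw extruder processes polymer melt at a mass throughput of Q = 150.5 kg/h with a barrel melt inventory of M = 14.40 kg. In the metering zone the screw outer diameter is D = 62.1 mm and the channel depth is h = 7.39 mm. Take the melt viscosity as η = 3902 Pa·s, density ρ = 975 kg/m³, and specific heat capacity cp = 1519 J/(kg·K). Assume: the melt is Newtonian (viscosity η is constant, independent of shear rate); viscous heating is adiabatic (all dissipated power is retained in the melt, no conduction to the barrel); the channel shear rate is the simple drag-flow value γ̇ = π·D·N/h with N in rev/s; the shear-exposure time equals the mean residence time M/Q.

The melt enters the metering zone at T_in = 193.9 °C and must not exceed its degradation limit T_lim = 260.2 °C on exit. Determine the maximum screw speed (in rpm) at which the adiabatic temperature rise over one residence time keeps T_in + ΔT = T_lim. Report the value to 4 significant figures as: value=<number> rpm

value=19.43 rpm

Convert throughput: Q = 150.5 kg/h = 150.5/3600 = 0.0418056 kg/s
t_res = M / Q_s = 14.40 / 0.0418056 = 344.452 s
Geometry in SI: D = 62.1 mm → 0.0621 m, h = 7.39 mm → 0.00739 m
ΔT_a = T_lim − T_in = 260.2 − 193.9 = 66.3 K
γ̇_max² = ΔT_a·ρ·cp/(η·t_res) = 66.3·975·1519/(3902·344.452) = 73.0567 s⁻²
γ̇_max = √73.0567 = 8.54732 s⁻¹
N_max = γ̇_max h / (πD) = 8.54732·0.00739/(π·0.0621) = 0.323767 rev/s → ×60 = 19.426 rpm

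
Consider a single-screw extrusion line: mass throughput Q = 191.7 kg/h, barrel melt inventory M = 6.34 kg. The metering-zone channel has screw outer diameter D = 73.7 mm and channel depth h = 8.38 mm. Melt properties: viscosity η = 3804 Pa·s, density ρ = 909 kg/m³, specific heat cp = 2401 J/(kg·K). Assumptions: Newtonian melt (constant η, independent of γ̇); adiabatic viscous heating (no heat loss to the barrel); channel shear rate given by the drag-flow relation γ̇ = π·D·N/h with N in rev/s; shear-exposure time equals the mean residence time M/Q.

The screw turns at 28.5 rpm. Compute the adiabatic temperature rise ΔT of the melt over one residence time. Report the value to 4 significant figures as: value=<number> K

Convert throughput: Q = 191.7 kg/h = 191.7/3600 = 0.05325 kg/s
t_res = M / Q_s = 6.34 / 0.05325 = 119.061 s
Geometry in metres: D = 73.7 mm → 0.0737 m, h = 8.38 mm → 0.00838 m; screw speed N = 28.5 rpm = 0.475 rev/s
γ̇ = π·D·N / h = π · 0.0737 · 0.475 / 0.00838 = 13.124 s⁻¹
ΔT = η·γ̇²·t_res / (ρ·cp) = 3804 · (13.124)² · 119.061 / (909 · 2401) = 35.7428 K

value=35.74 K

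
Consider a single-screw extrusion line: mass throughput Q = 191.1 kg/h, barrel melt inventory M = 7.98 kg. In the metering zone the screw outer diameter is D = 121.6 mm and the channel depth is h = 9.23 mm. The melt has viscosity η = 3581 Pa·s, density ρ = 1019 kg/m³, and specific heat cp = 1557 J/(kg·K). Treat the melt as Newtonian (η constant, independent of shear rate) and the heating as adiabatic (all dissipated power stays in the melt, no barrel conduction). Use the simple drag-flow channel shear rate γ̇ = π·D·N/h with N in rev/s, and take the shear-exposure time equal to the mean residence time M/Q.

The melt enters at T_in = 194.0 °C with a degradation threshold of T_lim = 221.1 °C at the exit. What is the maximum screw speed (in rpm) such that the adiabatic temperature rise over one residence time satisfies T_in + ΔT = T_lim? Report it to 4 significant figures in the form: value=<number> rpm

Convert throughput: Q = 191.1 kg/h = 191.1/3600 = 0.0530833 kg/s
t_res = M / Q_s = 7.98 ÷ 0.0530833 = 150.33 s
D = 121.6 mm = 0.1216 m;  h = 9.23 mm = 0.00923 m
Allowable rise: ΔT_a = T_lim − T_in = 221.1 − 194.0 = 27.1 K
γ̇_max² = ΔT_a·ρ·cp / (η·t_res) = [27.1 × 1019 × 1557] / [3581 × 150.33] = 79.8699 s⁻²
γ̇_max = sqrt(79.8699) = 8.937 s⁻¹
N_max = γ̇_max h / (πD) = 8.937·0.00923/(π·0.1216) = 0.215928 rev/s → ×60 = 12.9557 rpm

value=12.96 rpm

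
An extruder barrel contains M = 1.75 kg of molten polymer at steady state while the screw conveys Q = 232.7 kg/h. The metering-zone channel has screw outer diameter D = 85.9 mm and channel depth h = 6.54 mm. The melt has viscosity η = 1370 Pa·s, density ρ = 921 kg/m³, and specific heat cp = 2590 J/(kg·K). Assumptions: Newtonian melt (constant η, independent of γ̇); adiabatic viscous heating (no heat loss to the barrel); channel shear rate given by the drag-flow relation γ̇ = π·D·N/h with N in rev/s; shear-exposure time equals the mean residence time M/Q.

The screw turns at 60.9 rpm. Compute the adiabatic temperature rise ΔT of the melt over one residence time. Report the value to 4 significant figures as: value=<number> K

Throughput in SI: Q_s = 232.7 kg/h ÷ 3600 s/h = 0.0646389 kg/s
t_res = M / Q_s = 1.75 ÷ 0.0646389 = 27.0735 s
Geometry in metres: D = 85.9 mm → 0.0859 m, h = 6.54 mm → 0.00654 m; screw speed N = 60.9 rpm = 1.015 rev/s
Shear rate: γ̇ = πDN/h = π·0.0859·1.015/0.00654 = 41.8824 s⁻¹
Adiabatic rise: ΔT = η γ̇² t_res / (ρ cp) = 1370·(41.8824)²·27.0735 / (921·2590) = 27.2752 K

value=27.28 K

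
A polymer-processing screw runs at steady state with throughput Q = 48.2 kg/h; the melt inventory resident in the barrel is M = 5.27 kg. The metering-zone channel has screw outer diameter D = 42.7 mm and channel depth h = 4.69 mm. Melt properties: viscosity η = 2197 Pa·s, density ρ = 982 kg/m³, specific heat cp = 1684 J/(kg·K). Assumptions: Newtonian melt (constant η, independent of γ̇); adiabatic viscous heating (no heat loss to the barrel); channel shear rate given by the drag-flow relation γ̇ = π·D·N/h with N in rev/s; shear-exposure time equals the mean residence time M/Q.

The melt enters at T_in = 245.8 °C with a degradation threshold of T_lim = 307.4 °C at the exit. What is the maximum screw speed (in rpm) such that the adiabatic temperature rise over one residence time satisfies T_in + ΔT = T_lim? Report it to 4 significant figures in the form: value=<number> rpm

value=22.77 rpm

Q_s = Q / 3600 = 48.2 / 3600 = 0.0133889 kg/s
Mean residence time: t_res = M/Q_s = 5.27 kg / 0.0133889 kg/s = 393.61 s
Convert to metres: D = 0.0427 m, h = 0.00469 m
ΔT_a = T_lim − T_in = 307.4 °C − 245.8 °C = 61.6 K
Invert ΔT = ηγ̇²t_res/(ρcp) for γ̇: γ̇_max² = ΔT_a ρ cp / (η t_res) = 61.6·982·1684 / (2197·393.61) = 117.798 s⁻²
γ̇_max = √117.798 = 10.8535 s⁻¹
N_max = γ̇_max·h / (π·D) = 10.8535 · 0.00469 / (π · 0.0427) = 0.379458 rev/s = 22.7675 rpm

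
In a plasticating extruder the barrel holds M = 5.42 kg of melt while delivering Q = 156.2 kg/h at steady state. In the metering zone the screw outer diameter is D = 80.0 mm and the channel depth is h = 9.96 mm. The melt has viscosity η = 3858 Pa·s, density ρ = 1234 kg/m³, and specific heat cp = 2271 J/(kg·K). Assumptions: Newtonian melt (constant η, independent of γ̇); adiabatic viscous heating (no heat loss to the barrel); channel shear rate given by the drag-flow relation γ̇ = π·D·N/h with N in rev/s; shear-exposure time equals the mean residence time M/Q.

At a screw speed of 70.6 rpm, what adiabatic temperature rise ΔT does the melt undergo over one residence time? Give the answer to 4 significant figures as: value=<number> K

Q_s = Q / 3600 = 156.2 / 3600 = 0.0433889 kg/s
Mean residence time: t_res = M/Q_s = 5.42 kg / 0.0433889 kg/s = 124.917 s
Geometry in metres: D = 80.0 mm → 0.08 m, h = 9.96 mm → 0.00996 m; screw speed N = 70.6 rpm = 1.17667 rev/s
Shear rate: γ̇ = πDN/h = π·0.08·1.17667/0.00996 = 29.6916 s⁻¹
ΔT = η·γ̇²·t_res / (ρ·cp) = 3858 · (29.6916)² · 124.917 / (1234 · 2271) = 151.607 K

value=151.6 K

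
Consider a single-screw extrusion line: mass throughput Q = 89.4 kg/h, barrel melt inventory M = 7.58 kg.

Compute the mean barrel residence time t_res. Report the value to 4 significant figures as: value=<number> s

value=305.2 s

Convert throughput: Q = 89.4 kg/h = 89.4/3600 = 0.0248333 kg/s
t_res = M / Q_s = 7.58 / 0.0248333 = 305.235 s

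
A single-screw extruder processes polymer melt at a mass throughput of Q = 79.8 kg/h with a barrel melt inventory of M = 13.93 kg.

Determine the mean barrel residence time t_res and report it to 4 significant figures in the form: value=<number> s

value=628.4 s

Convert throughput: Q = 79.8 kg/h = 79.8/3600 = 0.0221667 kg/s
Mean residence time: t_res = M/Q_s = 13.93 kg / 0.0221667 kg/s = 628.421 s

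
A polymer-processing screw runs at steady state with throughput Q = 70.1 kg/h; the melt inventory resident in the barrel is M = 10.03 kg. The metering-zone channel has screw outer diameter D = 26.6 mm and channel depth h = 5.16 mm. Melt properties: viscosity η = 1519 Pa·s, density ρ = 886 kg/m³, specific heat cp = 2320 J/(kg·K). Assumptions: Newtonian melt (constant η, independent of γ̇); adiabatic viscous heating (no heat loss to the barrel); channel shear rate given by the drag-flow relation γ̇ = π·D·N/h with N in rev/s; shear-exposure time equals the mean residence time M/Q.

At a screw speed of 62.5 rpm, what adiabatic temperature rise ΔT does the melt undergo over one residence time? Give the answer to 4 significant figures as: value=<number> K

value=108.3 K

Throughput in SI: Q_s = 70.1 kg/h ÷ 3600 s/h = 0.0194722 kg/s
t_res = M / Q_s = 10.03 / 0.0194722 = 515.093 s
Convert to SI: D = 0.0266 m, h = 0.00516 m, N = 62.5/60 = 1.04167 rev/s
γ̇ = π D N / h = (π)(0.0266)(1.04167) / 0.00516 = 16.8698 s⁻¹
Adiabatic rise: ΔT = η γ̇² t_res / (ρ cp) = 1519·(16.8698)²·515.093 / (886·2320) = 108.328 K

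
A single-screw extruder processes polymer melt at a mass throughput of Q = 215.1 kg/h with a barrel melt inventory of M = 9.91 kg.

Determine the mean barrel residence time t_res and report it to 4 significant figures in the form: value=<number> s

Throughput in SI: Q_s = 215.1 kg/h ÷ 3600 s/h = 0.05975 kg/s
t_res = M / Q_s = 9.91 ÷ 0.05975 = 165.858 s

value=165.9 s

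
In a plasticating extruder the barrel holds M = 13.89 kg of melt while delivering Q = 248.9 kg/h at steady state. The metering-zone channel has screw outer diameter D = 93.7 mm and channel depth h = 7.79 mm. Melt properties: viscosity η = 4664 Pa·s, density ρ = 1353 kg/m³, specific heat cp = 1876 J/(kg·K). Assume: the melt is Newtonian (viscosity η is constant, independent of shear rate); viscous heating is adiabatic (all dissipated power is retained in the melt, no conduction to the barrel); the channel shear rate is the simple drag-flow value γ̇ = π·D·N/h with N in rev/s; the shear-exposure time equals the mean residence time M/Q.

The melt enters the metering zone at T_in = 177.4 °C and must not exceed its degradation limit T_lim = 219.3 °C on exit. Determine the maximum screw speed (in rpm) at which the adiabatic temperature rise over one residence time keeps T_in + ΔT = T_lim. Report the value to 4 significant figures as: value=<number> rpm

Q_s = Q / 3600 = 248.9 / 3600 = 0.0691389 kg/s
t_res = M / Q_s = 13.89 / 0.0691389 = 200.9 s
Convert to metres: D = 0.0937 m, h = 0.00779 m
Allowable rise: ΔT_a = T_lim − T_in = 219.3 − 177.4 = 41.9 K
γ̇_max² = ΔT_a·ρ·cp / (η·t_res) = [41.9 × 1353 × 1876] / [4664 × 200.9] = 113.503 s⁻²
γ̇_max = √113.503 = 10.6538 s⁻¹
N_max = γ̇_max·h / (π·D) = 10.6538 · 0.00779 / (π · 0.0937) = 0.281936 rev/s = 16.9162 rpm

value=16.92 rpm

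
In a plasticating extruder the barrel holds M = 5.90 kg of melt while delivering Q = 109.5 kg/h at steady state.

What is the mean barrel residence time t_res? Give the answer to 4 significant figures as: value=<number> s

value=194.0 s

Q_s = Q / 3600 = 109.5 / 3600 = 0.0304167 kg/s
t_res = M / Q_s = 5.90 / 0.0304167 = 193.973 s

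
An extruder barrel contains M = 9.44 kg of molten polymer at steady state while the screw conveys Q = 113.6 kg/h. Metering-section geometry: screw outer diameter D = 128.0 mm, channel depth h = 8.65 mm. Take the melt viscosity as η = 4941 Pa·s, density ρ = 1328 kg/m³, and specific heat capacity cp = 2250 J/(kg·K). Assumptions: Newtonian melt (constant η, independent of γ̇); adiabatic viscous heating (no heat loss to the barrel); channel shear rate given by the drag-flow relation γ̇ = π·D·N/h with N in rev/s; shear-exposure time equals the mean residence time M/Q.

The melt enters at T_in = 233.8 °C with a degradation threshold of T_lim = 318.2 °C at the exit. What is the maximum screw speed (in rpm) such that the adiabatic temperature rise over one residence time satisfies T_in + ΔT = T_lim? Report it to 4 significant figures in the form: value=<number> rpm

value=16.86 rpm

Q_s = Q / 3600 = 113.6 / 3600 = 0.0315556 kg/s
t_res = M / Q_s = 9.44 ÷ 0.0315556 = 299.155 s
Geometry in SI: D = 128.0 mm → 0.128 m, h = 8.65 mm → 0.00865 m
Allowable rise: ΔT_a = T_lim − T_in = 318.2 − 233.8 = 84.4 K
γ̇_max² = ΔT_a·ρ·cp/(η·t_res) = 84.4·1328·2250/(4941·299.155) = 170.613 s⁻²
Take the square root: γ̇_max = √(170.613) = 13.0619 s⁻¹
N_max = γ̇_max h / (πD) = 13.0619·0.00865/(π·0.128) = 0.280972 rev/s → ×60 = 16.8583 rpm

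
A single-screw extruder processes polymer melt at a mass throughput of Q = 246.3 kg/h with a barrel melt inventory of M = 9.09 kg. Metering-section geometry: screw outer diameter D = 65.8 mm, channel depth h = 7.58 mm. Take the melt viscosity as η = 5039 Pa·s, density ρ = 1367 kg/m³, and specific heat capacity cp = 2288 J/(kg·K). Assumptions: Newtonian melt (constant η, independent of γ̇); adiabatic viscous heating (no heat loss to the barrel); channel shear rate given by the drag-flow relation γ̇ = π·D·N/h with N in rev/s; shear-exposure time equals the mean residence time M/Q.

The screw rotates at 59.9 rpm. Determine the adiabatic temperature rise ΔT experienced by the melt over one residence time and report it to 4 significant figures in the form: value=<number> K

value=158.7 K

Throughput in SI: Q_s = 246.3 kg/h ÷ 3600 s/h = 0.0684167 kg/s
Mean residence time: t_res = M/Q_s = 9.09 kg / 0.0684167 kg/s = 132.862 s
Convert to SI: D = 0.0658 m, h = 0.00758 m, N = 59.9/60 = 0.998333 rev/s
Shear rate: γ̇ = πDN/h = π·0.0658·0.998333/0.00758 = 27.2259 s⁻¹
ΔT = η·γ̇²·t_res/(ρ·cp) = [5039 × 27.2259² × 132.862] / [1367 × 2288] = 158.667 K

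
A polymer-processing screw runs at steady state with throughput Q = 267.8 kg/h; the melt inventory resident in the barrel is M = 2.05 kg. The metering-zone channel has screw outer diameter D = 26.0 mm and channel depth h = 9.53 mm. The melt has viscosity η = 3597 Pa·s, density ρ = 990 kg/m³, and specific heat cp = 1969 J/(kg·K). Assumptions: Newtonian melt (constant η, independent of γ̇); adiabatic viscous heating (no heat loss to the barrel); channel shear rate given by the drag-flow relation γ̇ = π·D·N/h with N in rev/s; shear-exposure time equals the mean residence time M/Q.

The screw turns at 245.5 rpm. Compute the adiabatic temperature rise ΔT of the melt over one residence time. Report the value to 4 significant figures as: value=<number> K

value=62.54 K

Q_s = Q / 3600 = 267.8 / 3600 = 0.0743889 kg/s
Mean residence time: t_res = M/Q_s = 2.05 kg / 0.0743889 kg/s = 27.5579 s
Convert to SI: D = 0.026 m, h = 0.00953 m, N = 245.5/60 = 4.09167 rev/s
γ̇ = π D N / h = (π)(0.026)(4.09167) / 0.00953 = 35.0696 s⁻¹
ΔT = η·γ̇²·t_res/(ρ·cp) = [3597 × 35.0696² × 27.5579] / [990 × 1969] = 62.5412 K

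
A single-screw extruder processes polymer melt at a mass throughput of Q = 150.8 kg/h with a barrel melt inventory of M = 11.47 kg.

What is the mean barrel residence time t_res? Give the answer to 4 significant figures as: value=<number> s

Throughput in SI: Q_s = 150.8 kg/h ÷ 3600 s/h = 0.0418889 kg/s
t_res = M / Q_s = 11.47 / 0.0418889 = 273.82 s

value=273.8 s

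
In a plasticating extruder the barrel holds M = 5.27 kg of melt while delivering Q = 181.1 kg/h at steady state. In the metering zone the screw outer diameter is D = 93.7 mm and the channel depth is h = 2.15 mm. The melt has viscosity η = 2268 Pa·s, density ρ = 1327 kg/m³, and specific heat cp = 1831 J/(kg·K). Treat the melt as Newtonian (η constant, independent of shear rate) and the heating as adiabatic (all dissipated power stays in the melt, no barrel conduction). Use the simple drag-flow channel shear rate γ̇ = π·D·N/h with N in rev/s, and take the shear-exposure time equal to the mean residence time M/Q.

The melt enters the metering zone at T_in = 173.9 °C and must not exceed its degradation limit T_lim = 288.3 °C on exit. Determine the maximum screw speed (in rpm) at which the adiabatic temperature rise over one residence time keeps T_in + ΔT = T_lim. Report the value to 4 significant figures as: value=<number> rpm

Throughput in SI: Q_s = 181.1 kg/h ÷ 3600 s/h = 0.0503056 kg/s
Mean residence time: t_res = M/Q_s = 5.27 kg / 0.0503056 kg/s = 104.76 s
Geometry in SI: D = 93.7 mm → 0.0937 m, h = 2.15 mm → 0.00215 m
Allowable rise: ΔT_a = T_lim − T_in = 288.3 − 173.9 = 114.4 K
γ̇_max² = ΔT_a·ρ·cp/(η·t_res) = 114.4·1327·1831/(2268·104.76) = 1169.9 s⁻²
Take the square root: γ̇_max = √(1169.9) = 34.2038 s⁻¹
N_max = γ̇_max h / (πD) = 34.2038·0.00215/(π·0.0937) = 0.249817 rev/s → ×60 = 14.989 rpm

value=14.99 rpm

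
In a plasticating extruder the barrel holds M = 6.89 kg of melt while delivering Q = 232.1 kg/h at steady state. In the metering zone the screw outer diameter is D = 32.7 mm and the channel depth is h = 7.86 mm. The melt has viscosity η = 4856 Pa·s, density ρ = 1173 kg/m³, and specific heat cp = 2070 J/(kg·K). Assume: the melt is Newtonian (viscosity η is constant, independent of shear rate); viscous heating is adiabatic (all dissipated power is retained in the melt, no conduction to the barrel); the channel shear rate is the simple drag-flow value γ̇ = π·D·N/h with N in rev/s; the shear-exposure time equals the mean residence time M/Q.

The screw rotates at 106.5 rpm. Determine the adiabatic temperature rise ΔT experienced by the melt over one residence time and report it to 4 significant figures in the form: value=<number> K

value=115.0 K

Q_s = Q / 3600 = 232.1 / 3600 = 0.0644722 kg/s
t_res = M / Q_s = 6.89 ÷ 0.0644722 = 106.868 s
Convert to SI: D = 0.0327 m, h = 0.00786 m, N = 106.5/60 = 1.775 rev/s
γ̇ = π·D·N / h = π · 0.0327 · 1.775 / 0.00786 = 23.1992 s⁻¹
Adiabatic rise: ΔT = η γ̇² t_res / (ρ cp) = 4856·(23.1992)²·106.868 / (1173·2070) = 115.028 K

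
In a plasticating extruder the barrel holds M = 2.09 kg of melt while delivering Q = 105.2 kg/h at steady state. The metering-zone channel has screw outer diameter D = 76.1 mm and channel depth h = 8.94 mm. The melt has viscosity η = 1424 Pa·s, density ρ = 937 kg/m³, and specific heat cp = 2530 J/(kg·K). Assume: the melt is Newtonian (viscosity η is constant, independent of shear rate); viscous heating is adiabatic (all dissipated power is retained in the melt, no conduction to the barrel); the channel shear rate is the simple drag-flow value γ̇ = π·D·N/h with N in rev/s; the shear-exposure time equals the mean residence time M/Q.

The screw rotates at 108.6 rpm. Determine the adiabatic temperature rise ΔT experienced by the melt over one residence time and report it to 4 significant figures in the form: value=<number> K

Q_s = Q / 3600 = 105.2 / 3600 = 0.0292222 kg/s
t_res = M / Q_s = 2.09 / 0.0292222 = 71.5209 s
D = 76.1 mm = 0.0761 m;  h = 8.94 mm = 0.00894 m;  N = 108.6 rpm / 60 = 1.81 rev/s
Shear rate: γ̇ = πDN/h = π·0.0761·1.81/0.00894 = 48.4034 s⁻¹
ΔT = η·γ̇²·t_res/(ρ·cp) = [1424 × 48.4034² × 71.5209] / [937 × 2530] = 100.655 K

value=100.7 K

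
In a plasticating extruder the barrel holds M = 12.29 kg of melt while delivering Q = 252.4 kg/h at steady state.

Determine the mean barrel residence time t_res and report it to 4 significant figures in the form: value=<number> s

Throughput in SI: Q_s = 252.4 kg/h ÷ 3600 s/h = 0.0701111 kg/s
t_res = M / Q_s = 12.29 ÷ 0.0701111 = 175.293 s

value=175.3 s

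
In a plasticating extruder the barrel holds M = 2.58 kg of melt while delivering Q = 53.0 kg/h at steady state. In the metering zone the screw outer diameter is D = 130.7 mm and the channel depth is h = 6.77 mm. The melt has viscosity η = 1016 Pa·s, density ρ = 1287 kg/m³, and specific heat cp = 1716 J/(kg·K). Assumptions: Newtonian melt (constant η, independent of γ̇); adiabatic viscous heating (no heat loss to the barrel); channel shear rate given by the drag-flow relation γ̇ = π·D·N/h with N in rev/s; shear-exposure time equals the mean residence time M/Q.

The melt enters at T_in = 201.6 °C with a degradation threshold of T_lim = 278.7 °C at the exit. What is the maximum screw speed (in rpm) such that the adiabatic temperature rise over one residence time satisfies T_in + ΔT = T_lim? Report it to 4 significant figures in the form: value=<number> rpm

Q_s = Q / 3600 = 53.0 / 3600 = 0.0147222 kg/s
t_res = M / Q_s = 2.58 / 0.0147222 = 175.245 s
Convert to metres: D = 0.1307 m, h = 0.00677 m
ΔT_a = T_lim − T_in = 278.7 − 201.6 = 77.1 K
γ̇_max² = ΔT_a·ρ·cp/(η·t_res) = 77.1·1287·1716/(1016·175.245) = 956.335 s⁻²
γ̇_max = √956.335 = 30.9247 s⁻¹
N_max = γ̇_max·h / (π·D) = 30.9247 · 0.00677 / (π · 0.1307) = 0.50988 rev/s = 30.5928 rpm

value=30.59 rpm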